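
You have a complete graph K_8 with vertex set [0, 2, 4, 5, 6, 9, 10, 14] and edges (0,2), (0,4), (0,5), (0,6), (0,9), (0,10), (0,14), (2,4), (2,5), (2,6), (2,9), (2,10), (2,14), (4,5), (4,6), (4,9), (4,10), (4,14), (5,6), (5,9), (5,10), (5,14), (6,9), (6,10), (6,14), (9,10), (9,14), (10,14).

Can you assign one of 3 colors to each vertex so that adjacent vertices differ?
No, G is not 3-colorable

The clique on vertices [0, 2, 4, 5, 6, 9, 10, 14] has size 8 > 3, so it alone needs 8 colors.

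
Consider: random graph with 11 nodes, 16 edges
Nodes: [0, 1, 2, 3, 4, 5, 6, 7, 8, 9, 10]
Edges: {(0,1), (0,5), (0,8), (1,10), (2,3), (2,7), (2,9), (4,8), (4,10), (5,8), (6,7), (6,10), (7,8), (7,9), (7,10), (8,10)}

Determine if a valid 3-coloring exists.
A valid 3-coloring: color 1: [0, 2, 10]; color 2: [1, 3, 4, 5, 7]; color 3: [6, 8, 9].
(χ(G) = 3 ≤ 3.)

Yes, G is 3-colorable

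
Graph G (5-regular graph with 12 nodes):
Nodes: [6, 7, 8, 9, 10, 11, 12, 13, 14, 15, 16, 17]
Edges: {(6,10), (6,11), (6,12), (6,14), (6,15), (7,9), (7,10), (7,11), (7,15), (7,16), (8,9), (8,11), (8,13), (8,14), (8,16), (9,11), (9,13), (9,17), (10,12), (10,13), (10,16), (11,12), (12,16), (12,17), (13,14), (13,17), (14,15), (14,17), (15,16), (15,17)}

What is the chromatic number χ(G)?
Clique number ω(G) = 3 (lower bound: χ ≥ ω).
Suppose a proper 3-coloring c exists. The clique [6, 10, 12] takes 3 distinct colors; by symmetry let c(6) = 1, c(10) = 2, c(12) = 3.
- Vertex 11: neighbors [6, 12] already have colors [1, 3] ⇒ c(11) = 2.
- Vertex 16: neighbors [10, 12] already have colors [2, 3] ⇒ c(16) = 1.
- Vertex 8: neighbors [16, 11] already have colors [1, 2] ⇒ c(8) = 3.
- Vertex 9: neighbors [11, 8] already have colors [2, 3] ⇒ c(9) = 1.
- Vertex 13: neighbors [9, 10, 8] already have colors [1, 2, 3] — all 3 colors blocked. Contradiction.
The forced assignments end in a contradiction, so G has no proper 3-coloring (χ ≥ 4).
The coloring below uses 4 colors, so χ(G) = 4.
A valid 4-coloring: color 1: [6, 7, 8, 17]; color 2: [9, 10, 14]; color 3: [11, 13, 16]; color 4: [12, 15].

χ(G) = 4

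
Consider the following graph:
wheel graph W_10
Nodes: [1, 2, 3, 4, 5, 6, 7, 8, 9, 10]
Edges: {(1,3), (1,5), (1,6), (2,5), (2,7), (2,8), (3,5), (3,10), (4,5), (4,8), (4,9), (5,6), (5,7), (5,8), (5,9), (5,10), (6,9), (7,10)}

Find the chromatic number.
Clique number ω(G) = 3 (lower bound: χ ≥ ω).
Odd cycle [2, 7, 10, 3, 1, 6, 9, 4, 8] needs 3 colors (χ ≥ 3).
Vertex 5 is adjacent to every vertex of [1, 2, 3, 4, 6, 7, 8, 9, 10], which already need 3 colors among themselves, so 5 needs a new color (χ ≥ 4).
The coloring below uses 4 colors, so χ(G) = 4.
A valid 4-coloring: color 1: [5]; color 2: [1, 2, 4, 10]; color 3: [3, 6, 7, 8]; color 4: [9].

χ(G) = 4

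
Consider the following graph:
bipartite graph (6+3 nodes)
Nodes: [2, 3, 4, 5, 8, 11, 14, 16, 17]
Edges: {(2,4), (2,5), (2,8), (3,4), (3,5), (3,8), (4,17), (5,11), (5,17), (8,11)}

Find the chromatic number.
χ(G) = 2

Clique number ω(G) = 2 (lower bound: χ ≥ ω).
The graph is bipartite (no odd cycle), so 2 colors suffice: χ(G) = 2.
A valid 2-coloring: color 1: [4, 5, 8, 14, 16]; color 2: [2, 3, 11, 17].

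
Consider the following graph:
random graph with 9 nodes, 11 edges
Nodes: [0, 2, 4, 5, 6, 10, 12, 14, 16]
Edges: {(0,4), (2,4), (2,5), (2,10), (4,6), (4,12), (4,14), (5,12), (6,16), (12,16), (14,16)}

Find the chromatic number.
χ(G) = 2

Clique number ω(G) = 2 (lower bound: χ ≥ ω).
The graph is bipartite (no odd cycle), so 2 colors suffice: χ(G) = 2.
A valid 2-coloring: color 1: [4, 5, 10, 16]; color 2: [0, 2, 6, 12, 14].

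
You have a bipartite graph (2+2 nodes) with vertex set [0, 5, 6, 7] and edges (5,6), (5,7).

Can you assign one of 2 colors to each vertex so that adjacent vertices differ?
Yes, G is 2-colorable

A valid 2-coloring: color 1: [0, 5]; color 2: [6, 7].
(χ(G) = 2 ≤ 2.)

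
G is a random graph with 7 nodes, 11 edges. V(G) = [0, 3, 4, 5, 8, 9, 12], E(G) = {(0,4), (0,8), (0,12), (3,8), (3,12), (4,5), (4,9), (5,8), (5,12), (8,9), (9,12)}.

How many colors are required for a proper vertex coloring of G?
χ(G) = 2

Clique number ω(G) = 2 (lower bound: χ ≥ ω).
The graph is bipartite (no odd cycle), so 2 colors suffice: χ(G) = 2.
A valid 2-coloring: color 1: [4, 8, 12]; color 2: [0, 3, 5, 9].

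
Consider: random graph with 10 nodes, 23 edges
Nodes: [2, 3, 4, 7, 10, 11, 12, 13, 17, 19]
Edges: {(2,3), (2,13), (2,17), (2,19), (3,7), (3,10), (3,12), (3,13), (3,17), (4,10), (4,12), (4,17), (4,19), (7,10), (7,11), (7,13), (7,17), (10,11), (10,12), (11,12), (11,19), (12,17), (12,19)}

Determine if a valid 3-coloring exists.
Yes, G is 3-colorable

A valid 3-coloring: color 1: [2, 7, 12]; color 2: [3, 4, 11]; color 3: [10, 13, 17, 19].
(χ(G) = 3 ≤ 3.)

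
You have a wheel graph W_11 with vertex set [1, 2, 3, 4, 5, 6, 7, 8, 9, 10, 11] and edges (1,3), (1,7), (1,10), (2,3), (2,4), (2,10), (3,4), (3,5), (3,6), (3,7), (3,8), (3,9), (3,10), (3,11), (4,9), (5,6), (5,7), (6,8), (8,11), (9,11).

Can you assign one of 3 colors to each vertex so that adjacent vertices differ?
A valid 3-coloring: color 1: [3]; color 2: [4, 6, 7, 10, 11]; color 3: [1, 2, 5, 8, 9].
(χ(G) = 3 ≤ 3.)

Yes, G is 3-colorable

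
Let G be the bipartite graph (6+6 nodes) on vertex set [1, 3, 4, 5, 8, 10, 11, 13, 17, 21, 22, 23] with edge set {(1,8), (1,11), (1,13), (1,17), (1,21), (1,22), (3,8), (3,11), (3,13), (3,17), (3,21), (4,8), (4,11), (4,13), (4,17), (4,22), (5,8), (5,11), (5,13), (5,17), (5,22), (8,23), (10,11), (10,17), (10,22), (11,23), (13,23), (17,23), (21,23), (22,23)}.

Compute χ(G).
χ(G) = 2

Clique number ω(G) = 2 (lower bound: χ ≥ ω).
The graph is bipartite (no odd cycle), so 2 colors suffice: χ(G) = 2.
A valid 2-coloring: color 1: [1, 3, 4, 5, 10, 23]; color 2: [8, 11, 13, 17, 21, 22].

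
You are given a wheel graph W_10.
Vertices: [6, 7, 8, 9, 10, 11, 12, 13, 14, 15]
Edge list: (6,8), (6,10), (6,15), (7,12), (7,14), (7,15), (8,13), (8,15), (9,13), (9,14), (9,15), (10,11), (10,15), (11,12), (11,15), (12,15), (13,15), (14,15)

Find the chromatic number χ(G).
Clique number ω(G) = 3 (lower bound: χ ≥ ω).
Odd cycle [9, 14, 7, 12, 11, 10, 6, 8, 13] needs 3 colors (χ ≥ 3).
Vertex 15 is adjacent to every vertex of [6, 7, 8, 9, 10, 11, 12, 13, 14], which already need 3 colors among themselves, so 15 needs a new color (χ ≥ 4).
The coloring below uses 4 colors, so χ(G) = 4.
A valid 4-coloring: color 1: [15]; color 2: [7, 8, 9, 11]; color 3: [10, 12, 13, 14]; color 4: [6].

χ(G) = 4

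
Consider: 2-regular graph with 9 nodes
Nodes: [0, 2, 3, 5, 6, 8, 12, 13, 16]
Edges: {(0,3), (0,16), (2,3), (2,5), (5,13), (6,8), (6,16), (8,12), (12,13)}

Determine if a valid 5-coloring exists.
A valid 5-coloring: color 1: [3, 5, 8, 16]; color 2: [0, 2, 6, 12]; color 3: [13].
(χ(G) = 3 ≤ 5.)

Yes, G is 5-colorable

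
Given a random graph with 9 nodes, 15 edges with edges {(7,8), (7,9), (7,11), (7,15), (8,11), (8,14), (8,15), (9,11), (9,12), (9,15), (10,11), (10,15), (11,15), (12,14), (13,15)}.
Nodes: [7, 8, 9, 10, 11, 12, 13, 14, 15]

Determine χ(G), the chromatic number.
χ(G) = 4

Clique number ω(G) = 4 (lower bound: χ ≥ ω).
The clique on [7, 8, 11, 15] has size 4, forcing χ ≥ 4, and the coloring below uses 4 colors, so χ(G) = 4.
A valid 4-coloring: color 1: [12, 15]; color 2: [11, 13, 14]; color 3: [7, 10]; color 4: [8, 9].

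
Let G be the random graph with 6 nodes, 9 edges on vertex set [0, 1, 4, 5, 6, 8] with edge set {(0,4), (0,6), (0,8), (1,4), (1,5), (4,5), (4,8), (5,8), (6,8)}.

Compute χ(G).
χ(G) = 3

Clique number ω(G) = 3 (lower bound: χ ≥ ω).
The clique on [0, 4, 8] has size 3, forcing χ ≥ 3, and the coloring below uses 3 colors, so χ(G) = 3.
A valid 3-coloring: color 1: [4, 6]; color 2: [1, 8]; color 3: [0, 5].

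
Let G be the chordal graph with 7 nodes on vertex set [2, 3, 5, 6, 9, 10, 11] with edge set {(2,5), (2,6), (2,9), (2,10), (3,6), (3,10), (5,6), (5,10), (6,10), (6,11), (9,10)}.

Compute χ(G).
χ(G) = 4

Clique number ω(G) = 4 (lower bound: χ ≥ ω).
The clique on [2, 5, 6, 10] has size 4, forcing χ ≥ 4, and the coloring below uses 4 colors, so χ(G) = 4.
A valid 4-coloring: color 1: [6, 9]; color 2: [10, 11]; color 3: [2, 3]; color 4: [5].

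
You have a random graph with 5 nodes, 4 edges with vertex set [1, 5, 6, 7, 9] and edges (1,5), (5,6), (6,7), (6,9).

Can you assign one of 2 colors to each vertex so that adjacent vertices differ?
A valid 2-coloring: color 1: [1, 6]; color 2: [5, 7, 9].
(χ(G) = 2 ≤ 2.)

Yes, G is 2-colorable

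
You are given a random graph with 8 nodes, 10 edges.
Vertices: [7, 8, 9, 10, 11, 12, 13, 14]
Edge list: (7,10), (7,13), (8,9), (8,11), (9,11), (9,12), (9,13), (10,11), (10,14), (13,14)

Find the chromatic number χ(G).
χ(G) = 3

Clique number ω(G) = 3 (lower bound: χ ≥ ω).
The clique on [8, 9, 11] has size 3, forcing χ ≥ 3, and the coloring below uses 3 colors, so χ(G) = 3.
A valid 3-coloring: color 1: [9, 10]; color 2: [11, 12, 13]; color 3: [7, 8, 14].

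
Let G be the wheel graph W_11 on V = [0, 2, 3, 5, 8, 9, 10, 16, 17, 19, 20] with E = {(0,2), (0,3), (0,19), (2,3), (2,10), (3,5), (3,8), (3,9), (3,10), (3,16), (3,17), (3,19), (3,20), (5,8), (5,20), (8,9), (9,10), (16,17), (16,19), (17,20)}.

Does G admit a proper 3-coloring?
Yes, G is 3-colorable

A valid 3-coloring: color 1: [3]; color 2: [2, 5, 9, 17, 19]; color 3: [0, 8, 10, 16, 20].
(χ(G) = 3 ≤ 3.)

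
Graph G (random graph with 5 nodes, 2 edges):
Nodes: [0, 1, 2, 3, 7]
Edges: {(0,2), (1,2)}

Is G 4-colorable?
A valid 4-coloring: color 1: [2, 3, 7]; color 2: [0, 1].
(χ(G) = 2 ≤ 4.)

Yes, G is 4-colorable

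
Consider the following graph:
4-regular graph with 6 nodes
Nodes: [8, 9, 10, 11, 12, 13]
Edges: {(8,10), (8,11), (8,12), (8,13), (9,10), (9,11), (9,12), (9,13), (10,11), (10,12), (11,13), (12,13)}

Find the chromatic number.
Clique number ω(G) = 3 (lower bound: χ ≥ ω).
The clique on [8, 10, 11] has size 3, forcing χ ≥ 3, and the coloring below uses 3 colors, so χ(G) = 3.
A valid 3-coloring: color 1: [10, 13]; color 2: [8, 9]; color 3: [11, 12].

χ(G) = 3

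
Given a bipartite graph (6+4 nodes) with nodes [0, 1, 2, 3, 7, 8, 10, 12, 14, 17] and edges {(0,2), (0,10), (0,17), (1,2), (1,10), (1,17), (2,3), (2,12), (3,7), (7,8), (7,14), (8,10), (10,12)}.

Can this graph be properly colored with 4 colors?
Yes, G is 4-colorable

A valid 4-coloring: color 1: [2, 7, 10, 17]; color 2: [0, 1, 3, 8, 12, 14].
(χ(G) = 2 ≤ 4.)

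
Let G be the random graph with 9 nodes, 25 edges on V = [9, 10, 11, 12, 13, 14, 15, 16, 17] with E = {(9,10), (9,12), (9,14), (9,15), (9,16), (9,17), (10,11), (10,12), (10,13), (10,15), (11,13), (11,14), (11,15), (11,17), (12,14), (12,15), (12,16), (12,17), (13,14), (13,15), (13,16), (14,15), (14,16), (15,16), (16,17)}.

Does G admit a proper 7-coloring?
A valid 7-coloring: color 1: [15, 17]; color 2: [12, 13]; color 3: [9, 11]; color 4: [10, 14]; color 5: [16].
(χ(G) = 5 ≤ 7.)

Yes, G is 7-colorable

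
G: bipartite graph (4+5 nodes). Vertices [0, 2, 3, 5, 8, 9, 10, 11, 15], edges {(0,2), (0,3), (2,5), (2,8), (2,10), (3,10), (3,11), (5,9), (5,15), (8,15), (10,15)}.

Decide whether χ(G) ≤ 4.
A valid 4-coloring: color 1: [2, 3, 9, 15]; color 2: [0, 5, 8, 10, 11].
(χ(G) = 2 ≤ 4.)

Yes, G is 4-colorable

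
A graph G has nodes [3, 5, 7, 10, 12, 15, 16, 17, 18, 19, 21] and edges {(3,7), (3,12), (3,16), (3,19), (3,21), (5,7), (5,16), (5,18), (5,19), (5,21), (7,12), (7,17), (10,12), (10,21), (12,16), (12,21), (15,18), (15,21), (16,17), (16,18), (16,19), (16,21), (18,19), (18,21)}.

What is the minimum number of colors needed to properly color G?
χ(G) = 4

Clique number ω(G) = 4 (lower bound: χ ≥ ω).
The clique on [5, 16, 18, 19] has size 4, forcing χ ≥ 4, and the coloring below uses 4 colors, so χ(G) = 4.
A valid 4-coloring: color 1: [7, 10, 15, 16]; color 2: [17, 19, 21]; color 3: [12, 18]; color 4: [3, 5].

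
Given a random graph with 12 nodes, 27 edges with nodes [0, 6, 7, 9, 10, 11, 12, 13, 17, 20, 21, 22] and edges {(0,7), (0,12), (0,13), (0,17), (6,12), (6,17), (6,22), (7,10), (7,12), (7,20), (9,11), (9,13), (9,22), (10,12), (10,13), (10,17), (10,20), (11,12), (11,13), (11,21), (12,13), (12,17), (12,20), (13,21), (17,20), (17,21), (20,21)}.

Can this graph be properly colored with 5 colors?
Yes, G is 5-colorable

A valid 5-coloring: color 1: [9, 12, 21]; color 2: [7, 13, 17, 22]; color 3: [0, 6, 10, 11]; color 4: [20].
(χ(G) = 4 ≤ 5.)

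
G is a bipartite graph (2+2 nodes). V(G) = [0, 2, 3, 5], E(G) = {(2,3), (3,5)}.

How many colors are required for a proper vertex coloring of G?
χ(G) = 2

Clique number ω(G) = 2 (lower bound: χ ≥ ω).
The graph is bipartite (no odd cycle), so 2 colors suffice: χ(G) = 2.
A valid 2-coloring: color 1: [0, 3]; color 2: [2, 5].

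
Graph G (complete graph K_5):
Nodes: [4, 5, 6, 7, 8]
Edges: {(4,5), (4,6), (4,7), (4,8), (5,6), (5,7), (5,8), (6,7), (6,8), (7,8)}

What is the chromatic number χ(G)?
χ(G) = 5

Clique number ω(G) = 5 (lower bound: χ ≥ ω).
The clique on [4, 5, 6, 7, 8] has size 5, forcing χ ≥ 5, and the coloring below uses 5 colors, so χ(G) = 5.
A valid 5-coloring: color 1: [5]; color 2: [4]; color 3: [8]; color 4: [6]; color 5: [7].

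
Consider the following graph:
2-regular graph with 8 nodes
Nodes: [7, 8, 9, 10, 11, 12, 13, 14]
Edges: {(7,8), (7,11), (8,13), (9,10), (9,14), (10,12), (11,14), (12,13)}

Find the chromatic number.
χ(G) = 2

Clique number ω(G) = 2 (lower bound: χ ≥ ω).
The graph is bipartite (no odd cycle), so 2 colors suffice: χ(G) = 2.
A valid 2-coloring: color 1: [7, 10, 13, 14]; color 2: [8, 9, 11, 12].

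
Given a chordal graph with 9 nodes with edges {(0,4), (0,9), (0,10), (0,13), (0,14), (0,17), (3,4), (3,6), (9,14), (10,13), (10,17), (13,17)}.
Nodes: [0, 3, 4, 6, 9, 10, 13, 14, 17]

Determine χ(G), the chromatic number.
Clique number ω(G) = 4 (lower bound: χ ≥ ω).
The clique on [0, 10, 13, 17] has size 4, forcing χ ≥ 4, and the coloring below uses 4 colors, so χ(G) = 4.
A valid 4-coloring: color 1: [0, 3]; color 2: [4, 6, 9, 13]; color 3: [10, 14]; color 4: [17].

χ(G) = 4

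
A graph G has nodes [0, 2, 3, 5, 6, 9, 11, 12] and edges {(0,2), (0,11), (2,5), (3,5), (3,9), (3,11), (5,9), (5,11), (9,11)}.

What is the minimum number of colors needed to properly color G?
Clique number ω(G) = 4 (lower bound: χ ≥ ω).
The clique on [3, 5, 9, 11] has size 4, forcing χ ≥ 4, and the coloring below uses 4 colors, so χ(G) = 4.
A valid 4-coloring: color 1: [2, 6, 11, 12]; color 2: [0, 5]; color 3: [3]; color 4: [9].

χ(G) = 4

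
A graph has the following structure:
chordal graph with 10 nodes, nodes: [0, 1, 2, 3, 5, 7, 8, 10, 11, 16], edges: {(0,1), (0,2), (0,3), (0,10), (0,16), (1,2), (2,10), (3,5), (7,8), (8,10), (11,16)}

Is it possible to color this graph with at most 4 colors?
Yes, G is 4-colorable

A valid 4-coloring: color 1: [0, 5, 8, 11]; color 2: [1, 3, 7, 10, 16]; color 3: [2].
(χ(G) = 3 ≤ 4.)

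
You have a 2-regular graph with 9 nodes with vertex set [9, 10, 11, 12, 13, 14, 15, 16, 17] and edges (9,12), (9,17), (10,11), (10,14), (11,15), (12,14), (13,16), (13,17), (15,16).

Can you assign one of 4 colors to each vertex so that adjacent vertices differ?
Yes, G is 4-colorable

A valid 4-coloring: color 1: [9, 10, 13, 15]; color 2: [11, 14, 16, 17]; color 3: [12].
(χ(G) = 3 ≤ 4.)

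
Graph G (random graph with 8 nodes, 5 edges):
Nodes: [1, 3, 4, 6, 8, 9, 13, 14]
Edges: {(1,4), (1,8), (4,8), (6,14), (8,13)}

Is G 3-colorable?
A valid 3-coloring: color 1: [3, 8, 9, 14]; color 2: [1, 6, 13]; color 3: [4].
(χ(G) = 3 ≤ 3.)

Yes, G is 3-colorable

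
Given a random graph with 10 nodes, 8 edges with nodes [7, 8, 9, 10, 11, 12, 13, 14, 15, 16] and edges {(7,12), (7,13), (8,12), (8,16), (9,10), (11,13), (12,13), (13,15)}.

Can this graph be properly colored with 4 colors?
Yes, G is 4-colorable

A valid 4-coloring: color 1: [8, 9, 13, 14]; color 2: [10, 11, 12, 15, 16]; color 3: [7].
(χ(G) = 3 ≤ 4.)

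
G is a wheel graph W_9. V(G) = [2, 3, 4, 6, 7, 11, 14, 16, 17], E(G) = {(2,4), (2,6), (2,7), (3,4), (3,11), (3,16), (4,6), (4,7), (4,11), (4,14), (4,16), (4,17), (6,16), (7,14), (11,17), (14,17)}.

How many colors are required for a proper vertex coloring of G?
Clique number ω(G) = 3 (lower bound: χ ≥ ω).
The clique on [2, 4, 6] has size 3, forcing χ ≥ 3, and the coloring below uses 3 colors, so χ(G) = 3.
A valid 3-coloring: color 1: [4]; color 2: [3, 6, 7, 17]; color 3: [2, 11, 14, 16].

χ(G) = 3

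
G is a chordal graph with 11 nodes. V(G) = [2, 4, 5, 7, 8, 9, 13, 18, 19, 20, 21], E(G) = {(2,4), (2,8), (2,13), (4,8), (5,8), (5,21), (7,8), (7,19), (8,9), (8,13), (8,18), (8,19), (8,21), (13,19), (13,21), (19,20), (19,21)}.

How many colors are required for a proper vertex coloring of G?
Clique number ω(G) = 4 (lower bound: χ ≥ ω).
The clique on [8, 13, 19, 21] has size 4, forcing χ ≥ 4, and the coloring below uses 4 colors, so χ(G) = 4.
A valid 4-coloring: color 1: [8, 20]; color 2: [2, 5, 9, 18, 19]; color 3: [4, 7, 21]; color 4: [13].

χ(G) = 4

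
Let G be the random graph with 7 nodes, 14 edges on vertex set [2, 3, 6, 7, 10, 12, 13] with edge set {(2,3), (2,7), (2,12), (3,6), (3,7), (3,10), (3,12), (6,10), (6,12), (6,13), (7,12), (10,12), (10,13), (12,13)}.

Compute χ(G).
χ(G) = 4

Clique number ω(G) = 4 (lower bound: χ ≥ ω).
The clique on [2, 3, 7, 12] has size 4, forcing χ ≥ 4, and the coloring below uses 4 colors, so χ(G) = 4.
A valid 4-coloring: color 1: [12]; color 2: [3, 13]; color 3: [2, 6]; color 4: [7, 10].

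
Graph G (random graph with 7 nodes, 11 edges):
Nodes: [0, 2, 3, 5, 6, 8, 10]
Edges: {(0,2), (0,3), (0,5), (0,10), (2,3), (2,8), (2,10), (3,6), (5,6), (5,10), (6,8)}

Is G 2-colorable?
The clique on vertices [0, 2, 10] has size 3 > 2, so it alone needs 3 colors.

No, G is not 2-colorable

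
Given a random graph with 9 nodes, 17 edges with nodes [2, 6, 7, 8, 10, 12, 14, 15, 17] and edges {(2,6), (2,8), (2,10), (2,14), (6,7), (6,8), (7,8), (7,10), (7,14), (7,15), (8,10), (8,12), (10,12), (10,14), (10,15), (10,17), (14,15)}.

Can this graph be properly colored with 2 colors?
The clique on vertices [7, 10, 14, 15] has size 4 > 2, so it alone needs 4 colors.

No, G is not 2-colorable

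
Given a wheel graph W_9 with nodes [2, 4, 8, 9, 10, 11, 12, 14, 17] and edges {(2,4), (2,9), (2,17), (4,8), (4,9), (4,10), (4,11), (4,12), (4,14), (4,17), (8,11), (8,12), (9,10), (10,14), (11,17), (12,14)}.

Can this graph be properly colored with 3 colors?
A valid 3-coloring: color 1: [4]; color 2: [2, 10, 11, 12]; color 3: [8, 9, 14, 17].
(χ(G) = 3 ≤ 3.)

Yes, G is 3-colorable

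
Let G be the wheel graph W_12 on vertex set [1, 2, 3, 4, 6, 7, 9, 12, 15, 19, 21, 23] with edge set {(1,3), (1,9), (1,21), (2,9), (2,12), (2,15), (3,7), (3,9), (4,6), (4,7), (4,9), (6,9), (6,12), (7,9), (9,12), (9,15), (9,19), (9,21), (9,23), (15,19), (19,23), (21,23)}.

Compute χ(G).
Clique number ω(G) = 3 (lower bound: χ ≥ ω).
Odd cycle [2, 12, 6, 4, 7, 3, 1, 21, 23, 19, 15] needs 3 colors (χ ≥ 3).
Vertex 9 is adjacent to every vertex of [1, 2, 3, 4, 6, 7, 12, 15, 19, 21, 23], which already need 3 colors among themselves, so 9 needs a new color (χ ≥ 4).
The coloring below uses 4 colors, so χ(G) = 4.
A valid 4-coloring: color 1: [9]; color 2: [1, 2, 6, 7, 19]; color 3: [3, 4, 12, 15, 21]; color 4: [23].

χ(G) = 4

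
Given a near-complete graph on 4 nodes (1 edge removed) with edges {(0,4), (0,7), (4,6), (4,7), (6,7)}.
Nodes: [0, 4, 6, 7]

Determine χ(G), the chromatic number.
Clique number ω(G) = 3 (lower bound: χ ≥ ω).
The clique on [0, 4, 7] has size 3, forcing χ ≥ 3, and the coloring below uses 3 colors, so χ(G) = 3.
A valid 3-coloring: color 1: [4]; color 2: [7]; color 3: [0, 6].

χ(G) = 3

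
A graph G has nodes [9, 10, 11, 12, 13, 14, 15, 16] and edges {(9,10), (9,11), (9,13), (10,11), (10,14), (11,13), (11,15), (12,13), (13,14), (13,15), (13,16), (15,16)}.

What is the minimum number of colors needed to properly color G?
Clique number ω(G) = 3 (lower bound: χ ≥ ω).
The clique on [9, 10, 11] has size 3, forcing χ ≥ 3, and the coloring below uses 3 colors, so χ(G) = 3.
A valid 3-coloring: color 1: [10, 13]; color 2: [11, 12, 14, 16]; color 3: [9, 15].

χ(G) = 3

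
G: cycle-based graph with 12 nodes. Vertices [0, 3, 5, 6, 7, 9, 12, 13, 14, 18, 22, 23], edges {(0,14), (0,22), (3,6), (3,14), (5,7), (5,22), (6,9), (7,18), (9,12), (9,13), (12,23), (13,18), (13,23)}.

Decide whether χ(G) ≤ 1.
Edge (0,14) forces its endpoints to differ, so 1 color is not enough.

No, G is not 1-colorable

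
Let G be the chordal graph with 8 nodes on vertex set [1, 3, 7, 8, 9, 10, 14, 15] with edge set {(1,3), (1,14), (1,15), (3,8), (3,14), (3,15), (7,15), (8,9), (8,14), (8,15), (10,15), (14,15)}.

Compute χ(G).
Clique number ω(G) = 4 (lower bound: χ ≥ ω).
The clique on [3, 8, 14, 15] has size 4, forcing χ ≥ 4, and the coloring below uses 4 colors, so χ(G) = 4.
A valid 4-coloring: color 1: [9, 15]; color 2: [1, 7, 8, 10]; color 3: [14]; color 4: [3].

χ(G) = 4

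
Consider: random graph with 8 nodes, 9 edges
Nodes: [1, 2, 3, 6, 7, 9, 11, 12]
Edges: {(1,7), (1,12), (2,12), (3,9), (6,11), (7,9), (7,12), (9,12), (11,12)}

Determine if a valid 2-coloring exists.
The clique on vertices [1, 7, 12] has size 3 > 2, so it alone needs 3 colors.

No, G is not 2-colorable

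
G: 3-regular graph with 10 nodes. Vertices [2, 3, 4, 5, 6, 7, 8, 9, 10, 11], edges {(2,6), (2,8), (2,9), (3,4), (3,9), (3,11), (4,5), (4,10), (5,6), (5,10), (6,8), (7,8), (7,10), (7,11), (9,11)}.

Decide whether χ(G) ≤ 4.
Yes, G is 4-colorable

A valid 4-coloring: color 1: [4, 6, 7, 9]; color 2: [2, 10, 11]; color 3: [3, 5, 8].
(χ(G) = 3 ≤ 4.)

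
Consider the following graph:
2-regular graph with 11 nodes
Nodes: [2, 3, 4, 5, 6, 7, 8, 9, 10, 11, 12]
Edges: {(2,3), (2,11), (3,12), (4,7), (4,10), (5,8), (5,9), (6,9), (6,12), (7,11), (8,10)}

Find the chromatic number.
χ(G) = 3

Clique number ω(G) = 2 (lower bound: χ ≥ ω).
Odd cycle [4, 7, 11, 2, 3, 12, 6, 9, 5, 8, 10] needs 3 colors (χ ≥ 3).
The coloring below uses 3 colors, so χ(G) = 3.
A valid 3-coloring: color 1: [3, 4, 6, 8, 11]; color 2: [2, 5, 7, 10, 12]; color 3: [9].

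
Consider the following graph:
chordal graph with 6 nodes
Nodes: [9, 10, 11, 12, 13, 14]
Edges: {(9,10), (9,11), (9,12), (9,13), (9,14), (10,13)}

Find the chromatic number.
Clique number ω(G) = 3 (lower bound: χ ≥ ω).
The clique on [9, 10, 13] has size 3, forcing χ ≥ 3, and the coloring below uses 3 colors, so χ(G) = 3.
A valid 3-coloring: color 1: [9]; color 2: [11, 12, 13, 14]; color 3: [10].

χ(G) = 3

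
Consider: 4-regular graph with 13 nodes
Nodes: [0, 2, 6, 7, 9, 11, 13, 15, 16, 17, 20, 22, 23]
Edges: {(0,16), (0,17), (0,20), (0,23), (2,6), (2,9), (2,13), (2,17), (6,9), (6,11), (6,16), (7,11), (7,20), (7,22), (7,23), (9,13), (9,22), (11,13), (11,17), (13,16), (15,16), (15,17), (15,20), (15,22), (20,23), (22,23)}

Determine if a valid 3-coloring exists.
A valid 3-coloring: color 1: [2, 11, 16, 20, 22]; color 2: [0, 7, 9, 15]; color 3: [6, 13, 17, 23].
(χ(G) = 3 ≤ 3.)

Yes, G is 3-colorable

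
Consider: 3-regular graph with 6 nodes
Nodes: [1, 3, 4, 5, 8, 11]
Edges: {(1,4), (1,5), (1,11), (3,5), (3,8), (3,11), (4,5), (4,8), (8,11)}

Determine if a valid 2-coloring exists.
The clique on vertices [3, 8, 11] has size 3 > 2, so it alone needs 3 colors.

No, G is not 2-colorable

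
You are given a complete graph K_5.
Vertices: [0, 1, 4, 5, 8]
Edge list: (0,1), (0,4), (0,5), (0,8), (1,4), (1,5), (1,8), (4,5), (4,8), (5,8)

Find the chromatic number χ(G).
χ(G) = 5

Clique number ω(G) = 5 (lower bound: χ ≥ ω).
The clique on [0, 1, 4, 5, 8] has size 5, forcing χ ≥ 5, and the coloring below uses 5 colors, so χ(G) = 5.
A valid 5-coloring: color 1: [1]; color 2: [8]; color 3: [5]; color 4: [4]; color 5: [0].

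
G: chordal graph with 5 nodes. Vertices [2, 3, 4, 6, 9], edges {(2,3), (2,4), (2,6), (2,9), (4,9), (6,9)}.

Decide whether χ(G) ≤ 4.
A valid 4-coloring: color 1: [2]; color 2: [3, 9]; color 3: [4, 6].
(χ(G) = 3 ≤ 4.)

Yes, G is 4-colorable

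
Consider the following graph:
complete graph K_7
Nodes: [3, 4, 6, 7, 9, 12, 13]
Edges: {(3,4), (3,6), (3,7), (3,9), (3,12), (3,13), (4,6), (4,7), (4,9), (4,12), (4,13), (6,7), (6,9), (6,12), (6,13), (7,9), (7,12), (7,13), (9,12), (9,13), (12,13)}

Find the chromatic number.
χ(G) = 7

Clique number ω(G) = 7 (lower bound: χ ≥ ω).
The clique on [3, 4, 6, 7, 9, 12, 13] has size 7, forcing χ ≥ 7, and the coloring below uses 7 colors, so χ(G) = 7.
A valid 7-coloring: color 1: [3]; color 2: [6]; color 3: [13]; color 4: [7]; color 5: [9]; color 6: [4]; color 7: [12].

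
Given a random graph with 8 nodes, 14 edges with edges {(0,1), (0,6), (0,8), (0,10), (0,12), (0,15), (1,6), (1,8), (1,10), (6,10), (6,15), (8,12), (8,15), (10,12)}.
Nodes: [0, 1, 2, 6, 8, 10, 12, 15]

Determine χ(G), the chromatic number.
Clique number ω(G) = 4 (lower bound: χ ≥ ω).
The clique on [0, 1, 6, 10] has size 4, forcing χ ≥ 4, and the coloring below uses 4 colors, so χ(G) = 4.
A valid 4-coloring: color 1: [0, 2]; color 2: [1, 12, 15]; color 3: [8, 10]; color 4: [6].

χ(G) = 4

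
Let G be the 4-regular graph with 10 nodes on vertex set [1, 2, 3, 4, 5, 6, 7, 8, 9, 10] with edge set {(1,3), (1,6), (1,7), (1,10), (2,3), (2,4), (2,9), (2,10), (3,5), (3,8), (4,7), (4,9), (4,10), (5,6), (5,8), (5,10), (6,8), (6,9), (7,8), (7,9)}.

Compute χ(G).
χ(G) = 4

Clique number ω(G) = 3 (lower bound: χ ≥ ω).
Suppose a proper 3-coloring c exists. The clique [2, 4, 9] takes 3 distinct colors; by symmetry let c(2) = 1, c(4) = 2, c(9) = 3.
- Vertex 7: neighbors [4, 9] already have colors [2, 3] ⇒ c(7) = 1.
- Vertex 10: neighbors [2, 4] already have colors [1, 2] ⇒ c(10) = 3.
- Vertex 1: neighbors [7, 10] already have colors [1, 3] ⇒ c(1) = 2.
- Vertex 3: neighbors [2, 1] already have colors [1, 2] ⇒ c(3) = 3.
- Vertex 6: neighbors [1, 9] already have colors [2, 3] ⇒ c(6) = 1.
- Vertex 5: neighbors [6, 3] already have colors [1, 3] ⇒ c(5) = 2.
- Vertex 8: neighbors [6, 5, 3] already have colors [1, 2, 3] — all 3 colors blocked. Contradiction.
The forced assignments end in a contradiction, so G has no proper 3-coloring (χ ≥ 4).
The coloring below uses 4 colors, so χ(G) = 4.
A valid 4-coloring: color 1: [2, 5, 7]; color 2: [8, 9, 10]; color 3: [3, 4, 6]; color 4: [1].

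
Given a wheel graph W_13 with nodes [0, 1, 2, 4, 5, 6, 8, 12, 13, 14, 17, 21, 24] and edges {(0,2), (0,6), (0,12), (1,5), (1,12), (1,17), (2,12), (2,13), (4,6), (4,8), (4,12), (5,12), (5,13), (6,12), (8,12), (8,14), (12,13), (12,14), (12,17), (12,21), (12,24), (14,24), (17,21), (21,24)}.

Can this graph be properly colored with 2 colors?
No, G is not 2-colorable

The clique on vertices [0, 2, 12] has size 3 > 2, so it alone needs 3 colors.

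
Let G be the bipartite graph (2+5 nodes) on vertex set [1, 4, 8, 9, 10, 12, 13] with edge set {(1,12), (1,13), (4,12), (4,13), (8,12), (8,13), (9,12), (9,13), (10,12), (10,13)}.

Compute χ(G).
Clique number ω(G) = 2 (lower bound: χ ≥ ω).
The graph is bipartite (no odd cycle), so 2 colors suffice: χ(G) = 2.
A valid 2-coloring: color 1: [12, 13]; color 2: [1, 4, 8, 9, 10].

χ(G) = 2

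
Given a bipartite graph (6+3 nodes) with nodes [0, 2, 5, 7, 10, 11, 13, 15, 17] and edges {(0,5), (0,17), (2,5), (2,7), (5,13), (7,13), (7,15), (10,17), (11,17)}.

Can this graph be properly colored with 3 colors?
Yes, G is 3-colorable

A valid 3-coloring: color 1: [5, 7, 17]; color 2: [0, 2, 10, 11, 13, 15].
(χ(G) = 2 ≤ 3.)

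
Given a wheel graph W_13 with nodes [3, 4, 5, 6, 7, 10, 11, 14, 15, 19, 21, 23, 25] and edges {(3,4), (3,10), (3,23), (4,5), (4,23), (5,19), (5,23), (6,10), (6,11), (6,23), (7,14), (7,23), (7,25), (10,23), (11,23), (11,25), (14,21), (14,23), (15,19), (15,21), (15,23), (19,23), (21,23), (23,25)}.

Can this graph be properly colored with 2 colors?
The clique on vertices [3, 10, 23] has size 3 > 2, so it alone needs 3 colors.

No, G is not 2-colorable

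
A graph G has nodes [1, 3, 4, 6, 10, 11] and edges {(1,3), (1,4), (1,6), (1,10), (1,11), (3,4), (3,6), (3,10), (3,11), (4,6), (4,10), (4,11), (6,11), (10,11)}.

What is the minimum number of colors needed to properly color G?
Clique number ω(G) = 5 (lower bound: χ ≥ ω).
The clique on [1, 3, 4, 10, 11] has size 5, forcing χ ≥ 5, and the coloring below uses 5 colors, so χ(G) = 5.
A valid 5-coloring: color 1: [3]; color 2: [4]; color 3: [1]; color 4: [11]; color 5: [6, 10].

χ(G) = 5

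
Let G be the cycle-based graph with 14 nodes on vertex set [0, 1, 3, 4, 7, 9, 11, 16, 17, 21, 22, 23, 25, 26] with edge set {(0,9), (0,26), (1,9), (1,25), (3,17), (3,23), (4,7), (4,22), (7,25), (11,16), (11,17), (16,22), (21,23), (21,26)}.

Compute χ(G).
Clique number ω(G) = 2 (lower bound: χ ≥ ω).
The graph is bipartite (no odd cycle), so 2 colors suffice: χ(G) = 2.
A valid 2-coloring: color 1: [4, 9, 16, 17, 23, 25, 26]; color 2: [0, 1, 3, 7, 11, 21, 22].

χ(G) = 2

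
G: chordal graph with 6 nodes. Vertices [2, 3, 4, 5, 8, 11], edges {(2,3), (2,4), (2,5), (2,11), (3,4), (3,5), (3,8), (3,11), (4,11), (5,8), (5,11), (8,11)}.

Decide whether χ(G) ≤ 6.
A valid 6-coloring: color 1: [3]; color 2: [11]; color 3: [2, 8]; color 4: [4, 5].
(χ(G) = 4 ≤ 6.)

Yes, G is 6-colorable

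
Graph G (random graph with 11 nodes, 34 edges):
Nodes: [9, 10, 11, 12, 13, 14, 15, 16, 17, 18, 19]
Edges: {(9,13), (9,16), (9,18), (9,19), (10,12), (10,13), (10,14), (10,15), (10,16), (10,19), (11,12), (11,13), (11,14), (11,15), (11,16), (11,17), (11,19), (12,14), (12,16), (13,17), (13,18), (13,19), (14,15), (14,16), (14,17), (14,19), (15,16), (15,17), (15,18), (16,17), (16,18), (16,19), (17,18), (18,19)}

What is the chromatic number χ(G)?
χ(G) = 5

Clique number ω(G) = 5 (lower bound: χ ≥ ω).
The clique on [11, 14, 15, 16, 17] has size 5, forcing χ ≥ 5, and the coloring below uses 5 colors, so χ(G) = 5.
A valid 5-coloring: color 1: [13, 16]; color 2: [10, 11, 18]; color 3: [12, 17, 19]; color 4: [9, 14]; color 5: [15].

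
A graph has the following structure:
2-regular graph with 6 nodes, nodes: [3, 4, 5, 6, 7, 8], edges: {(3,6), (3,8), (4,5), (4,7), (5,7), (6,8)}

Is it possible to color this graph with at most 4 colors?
A valid 4-coloring: color 1: [7, 8]; color 2: [3, 4]; color 3: [5, 6].
(χ(G) = 3 ≤ 4.)

Yes, G is 4-colorable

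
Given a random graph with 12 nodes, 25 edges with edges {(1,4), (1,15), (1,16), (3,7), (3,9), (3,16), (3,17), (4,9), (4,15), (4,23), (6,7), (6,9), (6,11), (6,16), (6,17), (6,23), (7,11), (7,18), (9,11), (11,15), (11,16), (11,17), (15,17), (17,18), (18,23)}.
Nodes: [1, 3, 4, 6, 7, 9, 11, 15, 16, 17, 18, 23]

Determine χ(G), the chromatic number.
Clique number ω(G) = 3 (lower bound: χ ≥ ω).
Suppose a proper 3-coloring c exists. The clique [1, 4, 15] takes 3 distinct colors; by symmetry let c(1) = 1, c(4) = 2, c(15) = 3.
- Vertex 11: neighbors [15] already have colors [3]; try each remaining color.
- Case c(11) = 1:
  - Vertex 17: neighbors [11, 15] already have colors [1, 3] ⇒ c(17) = 2.
  - Vertex 6: neighbors [11, 17] already have colors [1, 2] ⇒ c(6) = 3.
  - Vertex 9: neighbors [11, 4, 6] already have colors [1, 2, 3] — all 3 colors blocked. Contradiction.
- Case c(11) = 2:
  - Vertex 17: neighbors [11, 15] already have colors [2, 3] ⇒ c(17) = 1.
  - Vertex 6: neighbors [17, 11] already have colors [1, 2] ⇒ c(6) = 3.
  - Vertex 16: neighbors [1, 11, 6] already have colors [1, 2, 3] — all 3 colors blocked. Contradiction.
Every case ends in a contradiction, so G has no proper 3-coloring (χ ≥ 4).
The coloring below uses 4 colors, so χ(G) = 4.
A valid 4-coloring: color 1: [3, 4, 11, 18]; color 2: [6, 15]; color 3: [7, 9, 16, 17, 23]; color 4: [1].

χ(G) = 4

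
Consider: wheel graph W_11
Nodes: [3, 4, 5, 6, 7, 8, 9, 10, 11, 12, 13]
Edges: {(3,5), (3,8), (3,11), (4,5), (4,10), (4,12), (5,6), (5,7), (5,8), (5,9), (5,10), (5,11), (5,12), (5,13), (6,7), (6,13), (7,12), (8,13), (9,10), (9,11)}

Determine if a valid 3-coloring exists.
Yes, G is 3-colorable

A valid 3-coloring: color 1: [5]; color 2: [3, 4, 7, 9, 13]; color 3: [6, 8, 10, 11, 12].
(χ(G) = 3 ≤ 3.)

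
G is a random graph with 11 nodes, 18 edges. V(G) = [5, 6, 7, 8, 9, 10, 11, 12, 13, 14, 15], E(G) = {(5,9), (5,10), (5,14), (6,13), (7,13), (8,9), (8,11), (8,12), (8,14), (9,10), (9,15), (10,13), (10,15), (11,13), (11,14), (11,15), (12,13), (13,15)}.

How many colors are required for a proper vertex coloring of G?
Clique number ω(G) = 3 (lower bound: χ ≥ ω).
The clique on [5, 9, 10] has size 3, forcing χ ≥ 3, and the coloring below uses 3 colors, so χ(G) = 3.
A valid 3-coloring: color 1: [9, 13, 14]; color 2: [6, 7, 10, 11, 12]; color 3: [5, 8, 15].

χ(G) = 3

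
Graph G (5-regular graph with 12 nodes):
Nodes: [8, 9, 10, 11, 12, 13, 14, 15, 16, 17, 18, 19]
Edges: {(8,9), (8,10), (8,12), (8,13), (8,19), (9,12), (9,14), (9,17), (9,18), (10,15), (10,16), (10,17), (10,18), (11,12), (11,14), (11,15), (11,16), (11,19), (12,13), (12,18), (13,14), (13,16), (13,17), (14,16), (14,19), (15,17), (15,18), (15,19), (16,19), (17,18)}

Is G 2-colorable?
No, G is not 2-colorable

The clique on vertices [11, 14, 16, 19] has size 4 > 2, so it alone needs 4 colors.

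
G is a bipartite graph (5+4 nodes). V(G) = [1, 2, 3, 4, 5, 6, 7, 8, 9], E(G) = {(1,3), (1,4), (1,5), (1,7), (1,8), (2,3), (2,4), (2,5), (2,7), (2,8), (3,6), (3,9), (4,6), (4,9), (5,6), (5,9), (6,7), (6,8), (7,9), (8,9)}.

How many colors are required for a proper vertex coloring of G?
Clique number ω(G) = 2 (lower bound: χ ≥ ω).
The graph is bipartite (no odd cycle), so 2 colors suffice: χ(G) = 2.
A valid 2-coloring: color 1: [1, 2, 6, 9]; color 2: [3, 4, 5, 7, 8].

χ(G) = 2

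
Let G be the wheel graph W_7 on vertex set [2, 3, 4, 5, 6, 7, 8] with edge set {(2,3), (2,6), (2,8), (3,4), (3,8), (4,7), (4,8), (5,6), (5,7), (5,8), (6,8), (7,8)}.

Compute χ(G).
Clique number ω(G) = 3 (lower bound: χ ≥ ω).
The clique on [2, 3, 8] has size 3, forcing χ ≥ 3, and the coloring below uses 3 colors, so χ(G) = 3.
A valid 3-coloring: color 1: [8]; color 2: [2, 4, 5]; color 3: [3, 6, 7].

χ(G) = 3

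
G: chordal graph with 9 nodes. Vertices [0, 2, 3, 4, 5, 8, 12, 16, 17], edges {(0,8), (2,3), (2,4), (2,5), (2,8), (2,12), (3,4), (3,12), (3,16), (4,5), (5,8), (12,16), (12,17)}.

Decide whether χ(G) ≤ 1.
No, G is not 1-colorable

The clique on vertices [3, 12, 16] has size 3 > 1, so it alone needs 3 colors.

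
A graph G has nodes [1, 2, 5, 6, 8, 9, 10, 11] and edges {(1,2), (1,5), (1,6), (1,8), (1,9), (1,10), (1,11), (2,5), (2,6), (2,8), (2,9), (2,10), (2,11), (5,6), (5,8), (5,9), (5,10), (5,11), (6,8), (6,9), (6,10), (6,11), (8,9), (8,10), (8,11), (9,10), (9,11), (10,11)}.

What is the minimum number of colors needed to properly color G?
χ(G) = 8

Clique number ω(G) = 8 (lower bound: χ ≥ ω).
The clique on [1, 2, 5, 6, 8, 9, 10, 11] has size 8, forcing χ ≥ 8, and the coloring below uses 8 colors, so χ(G) = 8.
A valid 8-coloring: color 1: [6]; color 2: [5]; color 3: [1]; color 4: [11]; color 5: [8]; color 6: [10]; color 7: [2]; color 8: [9].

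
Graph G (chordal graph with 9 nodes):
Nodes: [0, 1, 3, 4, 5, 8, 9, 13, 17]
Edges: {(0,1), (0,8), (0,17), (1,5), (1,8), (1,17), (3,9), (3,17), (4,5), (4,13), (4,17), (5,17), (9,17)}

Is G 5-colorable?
A valid 5-coloring: color 1: [8, 13, 17]; color 2: [1, 3, 4]; color 3: [0, 5, 9].
(χ(G) = 3 ≤ 5.)

Yes, G is 5-colorable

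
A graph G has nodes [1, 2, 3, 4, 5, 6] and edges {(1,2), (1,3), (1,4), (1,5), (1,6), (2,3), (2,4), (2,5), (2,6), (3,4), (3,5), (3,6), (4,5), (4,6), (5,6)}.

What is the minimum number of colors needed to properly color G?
χ(G) = 6

Clique number ω(G) = 6 (lower bound: χ ≥ ω).
The clique on [1, 2, 3, 4, 5, 6] has size 6, forcing χ ≥ 6, and the coloring below uses 6 colors, so χ(G) = 6.
A valid 6-coloring: color 1: [4]; color 2: [5]; color 3: [3]; color 4: [2]; color 5: [1]; color 6: [6].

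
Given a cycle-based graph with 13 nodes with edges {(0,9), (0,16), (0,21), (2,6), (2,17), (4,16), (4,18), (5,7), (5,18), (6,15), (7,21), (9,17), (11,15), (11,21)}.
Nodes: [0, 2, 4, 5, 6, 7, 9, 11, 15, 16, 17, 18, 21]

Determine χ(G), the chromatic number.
Clique number ω(G) = 2 (lower bound: χ ≥ ω).
Odd cycle [5, 18, 4, 16, 0, 21, 7] needs 3 colors (χ ≥ 3).
The coloring below uses 3 colors, so χ(G) = 3.
A valid 3-coloring: color 1: [2, 9, 15, 16, 18, 21]; color 2: [0, 4, 5, 6, 11, 17]; color 3: [7].

χ(G) = 3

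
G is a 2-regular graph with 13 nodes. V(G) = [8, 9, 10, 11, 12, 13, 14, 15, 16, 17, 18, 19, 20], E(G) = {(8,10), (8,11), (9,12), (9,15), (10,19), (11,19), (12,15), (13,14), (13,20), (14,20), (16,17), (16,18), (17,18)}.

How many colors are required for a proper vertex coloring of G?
χ(G) = 3

Clique number ω(G) = 3 (lower bound: χ ≥ ω).
The clique on [9, 12, 15] has size 3, forcing χ ≥ 3, and the coloring below uses 3 colors, so χ(G) = 3.
A valid 3-coloring: color 1: [9, 10, 11, 16, 20]; color 2: [8, 12, 13, 18, 19]; color 3: [14, 15, 17].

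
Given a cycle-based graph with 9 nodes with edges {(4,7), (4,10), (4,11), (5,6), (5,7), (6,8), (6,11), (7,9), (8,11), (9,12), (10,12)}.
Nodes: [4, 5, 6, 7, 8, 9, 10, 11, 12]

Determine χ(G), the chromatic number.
Clique number ω(G) = 3 (lower bound: χ ≥ ω).
The clique on [6, 8, 11] has size 3, forcing χ ≥ 3, and the coloring below uses 3 colors, so χ(G) = 3.
A valid 3-coloring: color 1: [4, 6, 12]; color 2: [7, 10, 11]; color 3: [5, 8, 9].

χ(G) = 3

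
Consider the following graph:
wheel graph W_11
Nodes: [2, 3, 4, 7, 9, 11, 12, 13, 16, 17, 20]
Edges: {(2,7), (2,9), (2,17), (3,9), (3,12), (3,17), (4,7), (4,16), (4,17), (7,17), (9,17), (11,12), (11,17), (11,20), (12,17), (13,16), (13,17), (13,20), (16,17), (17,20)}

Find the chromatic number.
Clique number ω(G) = 3 (lower bound: χ ≥ ω).
The clique on [2, 9, 17] has size 3, forcing χ ≥ 3, and the coloring below uses 3 colors, so χ(G) = 3.
A valid 3-coloring: color 1: [17]; color 2: [7, 9, 12, 16, 20]; color 3: [2, 3, 4, 11, 13].

χ(G) = 3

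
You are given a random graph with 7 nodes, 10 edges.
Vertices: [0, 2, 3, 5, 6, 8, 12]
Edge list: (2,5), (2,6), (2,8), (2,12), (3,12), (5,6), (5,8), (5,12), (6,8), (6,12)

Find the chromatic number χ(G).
χ(G) = 4

Clique number ω(G) = 4 (lower bound: χ ≥ ω).
The clique on [2, 5, 6, 8] has size 4, forcing χ ≥ 4, and the coloring below uses 4 colors, so χ(G) = 4.
A valid 4-coloring: color 1: [0, 8, 12]; color 2: [2, 3]; color 3: [5]; color 4: [6].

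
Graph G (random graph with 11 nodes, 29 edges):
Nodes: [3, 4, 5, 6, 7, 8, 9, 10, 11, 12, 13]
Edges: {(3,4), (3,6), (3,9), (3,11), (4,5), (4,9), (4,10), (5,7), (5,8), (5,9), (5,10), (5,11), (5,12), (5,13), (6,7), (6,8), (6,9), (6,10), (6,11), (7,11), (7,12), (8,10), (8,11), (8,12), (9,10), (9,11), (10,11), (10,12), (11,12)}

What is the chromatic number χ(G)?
χ(G) = 5

Clique number ω(G) = 5 (lower bound: χ ≥ ω).
The clique on [5, 8, 10, 11, 12] has size 5, forcing χ ≥ 5, and the coloring below uses 5 colors, so χ(G) = 5.
A valid 5-coloring: color 1: [5, 6]; color 2: [4, 11, 13]; color 3: [3, 7, 10]; color 4: [9, 12]; color 5: [8].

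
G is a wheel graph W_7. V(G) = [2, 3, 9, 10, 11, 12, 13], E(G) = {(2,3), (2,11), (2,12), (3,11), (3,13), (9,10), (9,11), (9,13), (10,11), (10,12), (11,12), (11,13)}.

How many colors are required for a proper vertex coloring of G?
χ(G) = 3

Clique number ω(G) = 3 (lower bound: χ ≥ ω).
The clique on [9, 10, 11] has size 3, forcing χ ≥ 3, and the coloring below uses 3 colors, so χ(G) = 3.
A valid 3-coloring: color 1: [11]; color 2: [2, 10, 13]; color 3: [3, 9, 12].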